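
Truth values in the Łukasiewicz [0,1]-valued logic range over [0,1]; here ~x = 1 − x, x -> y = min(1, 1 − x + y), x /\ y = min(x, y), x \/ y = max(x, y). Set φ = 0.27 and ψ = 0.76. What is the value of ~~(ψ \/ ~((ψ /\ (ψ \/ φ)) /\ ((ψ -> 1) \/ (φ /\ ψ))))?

ψ \/ φ = max(0.76, 0.27) = 0.76
ψ /\ (ψ \/ φ) = min(0.76, 0.76) = 0.76
ψ -> 1 = min(1, 1 − 0.76 + 1.00) = min(1, 1.24) = 1.00
φ /\ ψ = min(0.27, 0.76) = 0.27
(ψ -> 1) \/ (φ /\ ψ) = max(1.00, 0.27) = 1.00
(ψ /\ (ψ \/ φ)) /\ ((ψ -> 1) \/ (φ /\ ψ)) = min(0.76, 1.00) = 0.76
~((ψ /\ (ψ \/ φ)) /\ ((ψ -> 1) \/ (φ /\ ψ))) = 1 − 0.76 = 0.24
ψ \/ ~((ψ /\ (ψ \/ φ)) /\ ((ψ -> 1) \/ (φ /\ ψ))) = max(0.76, 0.24) = 0.76
~(ψ \/ ~((ψ /\ (ψ \/ φ)) /\ ((ψ -> 1) \/ (φ /\ ψ)))) = 1 − 0.76 = 0.24
~~(ψ \/ ~((ψ /\ (ψ \/ φ)) /\ ((ψ -> 1) \/ (φ /\ ψ)))) = 1 − 0.24 = 0.76

0.76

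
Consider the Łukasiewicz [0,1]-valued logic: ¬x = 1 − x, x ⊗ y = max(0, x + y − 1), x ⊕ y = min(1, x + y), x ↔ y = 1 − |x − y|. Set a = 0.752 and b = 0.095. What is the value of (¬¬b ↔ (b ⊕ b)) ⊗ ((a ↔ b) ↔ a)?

¬b = 1 − 0.095 = 0.905
¬¬b = 1 − 0.905 = 0.095
b ⊕ b = min(1, 0.095 + 0.095) = min(1, 0.190) = 0.190
¬¬b ↔ (b ⊕ b) = 1 − |0.095 − 0.190| = 1 − 0.095 = 0.905
a ↔ b = 1 − |0.752 − 0.095| = 1 − 0.657 = 0.343
(a ↔ b) ↔ a = 1 − |0.343 − 0.752| = 1 − 0.409 = 0.591
(¬¬b ↔ (b ⊕ b)) ⊗ ((a ↔ b) ↔ a) = max(0, 0.905 + 0.591 − 1) = max(0, 0.496) = 0.496

0.496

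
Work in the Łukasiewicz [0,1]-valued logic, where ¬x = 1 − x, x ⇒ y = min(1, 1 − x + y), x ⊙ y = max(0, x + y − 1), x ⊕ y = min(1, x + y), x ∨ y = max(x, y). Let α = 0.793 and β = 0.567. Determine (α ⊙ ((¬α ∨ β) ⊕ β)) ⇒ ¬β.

¬α = 1 − 0.793 = 0.207
¬α ∨ β = max(0.207, 0.567) = 0.567
(¬α ∨ β) ⊕ β = min(1, 0.567 + 0.567) = min(1, 1.134) = 1.000
α ⊙ ((¬α ∨ β) ⊕ β) = max(0, 0.793 + 1.000 − 1) = max(0, 0.793) = 0.793
¬β = 1 − 0.567 = 0.433
(α ⊙ ((¬α ∨ β) ⊕ β)) ⇒ ¬β = min(1, 1 − 0.793 + 0.433) = min(1, 0.640) = 0.640

0.640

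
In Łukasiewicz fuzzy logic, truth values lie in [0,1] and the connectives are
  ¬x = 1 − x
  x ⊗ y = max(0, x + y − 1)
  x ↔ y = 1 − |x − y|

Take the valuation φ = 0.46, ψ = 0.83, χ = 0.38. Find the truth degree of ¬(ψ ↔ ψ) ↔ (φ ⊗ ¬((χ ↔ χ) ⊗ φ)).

ψ ↔ ψ = 1 − |0.83 − 0.83| = 1 − 0.00 = 1.00
¬(ψ ↔ ψ) = 1 − 1.00 = 0.00
χ ↔ χ = 1 − |0.38 − 0.38| = 1 − 0.00 = 1.00
(χ ↔ χ) ⊗ φ = max(0, 1.00 + 0.46 − 1) = max(0, 0.46) = 0.46
¬((χ ↔ χ) ⊗ φ) = 1 − 0.46 = 0.54
φ ⊗ ¬((χ ↔ χ) ⊗ φ) = max(0, 0.46 + 0.54 − 1) = max(0, 0.00) = 0.00
¬(ψ ↔ ψ) ↔ (φ ⊗ ¬((χ ↔ χ) ⊗ φ)) = 1 − |0.00 − 0.00| = 1 − 0.00 = 1.00

1.00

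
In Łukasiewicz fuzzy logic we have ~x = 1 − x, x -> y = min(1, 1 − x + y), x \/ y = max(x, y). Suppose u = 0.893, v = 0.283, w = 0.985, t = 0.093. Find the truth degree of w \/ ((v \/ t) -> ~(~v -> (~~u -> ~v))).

v \/ t = max(0.283, 0.093) = 0.283
~v = 1 − 0.283 = 0.717
~u = 1 − 0.893 = 0.107
~~u = 1 − 0.107 = 0.893
~~u -> ~v = min(1, 1 − 0.893 + 0.717) = min(1, 0.824) = 0.824
~v -> (~~u -> ~v) = min(1, 1 − 0.717 + 0.824) = min(1, 1.107) = 1.000
~(~v -> (~~u -> ~v)) = 1 − 1.000 = 0.000
(v \/ t) -> ~(~v -> (~~u -> ~v)) = min(1, 1 − 0.283 + 0.000) = min(1, 0.717) = 0.717
w \/ ((v \/ t) -> ~(~v -> (~~u -> ~v))) = max(0.985, 0.717) = 0.985

0.985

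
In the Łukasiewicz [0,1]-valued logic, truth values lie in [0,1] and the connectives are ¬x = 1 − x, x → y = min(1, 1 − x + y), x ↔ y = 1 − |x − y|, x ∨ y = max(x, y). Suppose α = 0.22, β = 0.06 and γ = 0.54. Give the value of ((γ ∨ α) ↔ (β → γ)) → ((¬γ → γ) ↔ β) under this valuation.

0.52

γ ∨ α = max(0.54, 0.22) = 0.54
β → γ = min(1, 1 − 0.06 + 0.54) = min(1, 1.48) = 1.00
(γ ∨ α) ↔ (β → γ) = 1 − |0.54 − 1.00| = 1 − 0.46 = 0.54
¬γ = 1 − 0.54 = 0.46
¬γ → γ = min(1, 1 − 0.46 + 0.54) = min(1, 1.08) = 1.00
(¬γ → γ) ↔ β = 1 − |1.00 − 0.06| = 1 − 0.94 = 0.06
((γ ∨ α) ↔ (β → γ)) → ((¬γ → γ) ↔ β) = min(1, 1 − 0.54 + 0.06) = min(1, 0.52) = 0.52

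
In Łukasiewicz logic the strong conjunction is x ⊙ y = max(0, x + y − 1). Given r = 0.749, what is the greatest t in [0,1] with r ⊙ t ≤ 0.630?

0.881

The residuum of the Łukasiewicz t-norm gives the supremum: min(1, 1 − 0.749 + 0.630).
1 − 0.749 + 0.630 = 0.881, so t = min(1, 0.881) = 0.881.
Check: 0.749 ⊙ 0.881 = max(0, 0.630) = 0.630 ≤ 0.630.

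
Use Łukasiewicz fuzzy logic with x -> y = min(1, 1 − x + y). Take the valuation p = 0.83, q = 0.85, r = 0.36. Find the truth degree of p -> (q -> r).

0.68

q -> r = min(1, 1 − 0.85 + 0.36) = min(1, 0.51) = 0.51
p -> (q -> r) = min(1, 1 − 0.83 + 0.51) = min(1, 0.68) = 0.68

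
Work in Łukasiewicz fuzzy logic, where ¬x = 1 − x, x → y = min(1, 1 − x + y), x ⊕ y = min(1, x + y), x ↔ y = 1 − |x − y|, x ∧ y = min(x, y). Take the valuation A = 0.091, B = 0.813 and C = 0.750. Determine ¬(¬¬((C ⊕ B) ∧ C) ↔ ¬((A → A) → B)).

C ⊕ B = min(1, 0.750 + 0.813) = min(1, 1.563) = 1.000
(C ⊕ B) ∧ C = min(1.000, 0.750) = 0.750
¬((C ⊕ B) ∧ C) = 1 − 0.750 = 0.250
¬¬((C ⊕ B) ∧ C) = 1 − 0.250 = 0.750
A → A = min(1, 1 − 0.091 + 0.091) = min(1, 1.000) = 1.000
(A → A) → B = min(1, 1 − 1.000 + 0.813) = min(1, 0.813) = 0.813
¬((A → A) → B) = 1 − 0.813 = 0.187
¬¬((C ⊕ B) ∧ C) ↔ ¬((A → A) → B) = 1 − |0.750 − 0.187| = 1 − 0.563 = 0.437
¬(¬¬((C ⊕ B) ∧ C) ↔ ¬((A → A) → B)) = 1 − 0.437 = 0.563

0.563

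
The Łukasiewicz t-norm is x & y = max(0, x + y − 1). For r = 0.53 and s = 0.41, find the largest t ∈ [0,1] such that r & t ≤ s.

0.88

The residuum of the Łukasiewicz t-norm gives the supremum: min(1, 1 − 0.53 + 0.41).
1 − 0.53 + 0.41 = 0.88, so t = min(1, 0.88) = 0.88.
Check: 0.53 & 0.88 = max(0, 0.41) = 0.41 ≤ 0.41.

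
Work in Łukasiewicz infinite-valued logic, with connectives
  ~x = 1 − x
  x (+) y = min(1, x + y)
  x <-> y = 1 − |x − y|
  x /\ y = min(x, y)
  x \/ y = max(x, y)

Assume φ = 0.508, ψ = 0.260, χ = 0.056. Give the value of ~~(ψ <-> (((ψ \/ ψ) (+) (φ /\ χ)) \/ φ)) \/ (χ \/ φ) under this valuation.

0.752

ψ \/ ψ = max(0.260, 0.260) = 0.260
φ /\ χ = min(0.508, 0.056) = 0.056
(ψ \/ ψ) (+) (φ /\ χ) = min(1, 0.260 + 0.056) = min(1, 0.316) = 0.316
((ψ \/ ψ) (+) (φ /\ χ)) \/ φ = max(0.316, 0.508) = 0.508
ψ <-> (((ψ \/ ψ) (+) (φ /\ χ)) \/ φ) = 1 − |0.260 − 0.508| = 1 − 0.248 = 0.752
~(ψ <-> (((ψ \/ ψ) (+) (φ /\ χ)) \/ φ)) = 1 − 0.752 = 0.248
~~(ψ <-> (((ψ \/ ψ) (+) (φ /\ χ)) \/ φ)) = 1 − 0.248 = 0.752
χ \/ φ = max(0.056, 0.508) = 0.508
~~(ψ <-> (((ψ \/ ψ) (+) (φ /\ χ)) \/ φ)) \/ (χ \/ φ) = max(0.752, 0.508) = 0.752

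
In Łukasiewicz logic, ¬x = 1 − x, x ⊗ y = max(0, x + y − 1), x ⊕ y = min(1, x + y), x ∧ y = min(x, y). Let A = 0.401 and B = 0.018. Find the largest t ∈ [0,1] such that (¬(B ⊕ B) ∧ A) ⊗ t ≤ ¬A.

1.000

B ⊕ B = min(1, 0.018 + 0.018) = min(1, 0.036) = 0.036
¬(B ⊕ B) = 1 − 0.036 = 0.964
¬(B ⊕ B) ∧ A = min(0.964, 0.401) = 0.401
So the left factor is ¬(B ⊕ B) ∧ A = 0.401.
¬A = 1 − 0.401 = 0.599
So the right-hand bound is ¬A = 0.599.
The residuum of the Łukasiewicz t-norm gives the supremum: min(1, 1 − 0.401 + 0.599).
1 − 0.401 + 0.599 = 1.198, so t = min(1, 1.198) = 1.000.
Check: 0.401 ⊗ 1.000 = max(0, 0.401) = 0.401 ≤ 0.599.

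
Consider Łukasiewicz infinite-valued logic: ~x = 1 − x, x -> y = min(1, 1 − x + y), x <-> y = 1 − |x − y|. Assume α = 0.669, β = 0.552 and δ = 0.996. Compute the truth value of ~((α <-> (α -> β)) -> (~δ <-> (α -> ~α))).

0.444

α -> β = min(1, 1 − 0.669 + 0.552) = min(1, 0.883) = 0.883
α <-> (α -> β) = 1 − |0.669 − 0.883| = 1 − 0.214 = 0.786
~δ = 1 − 0.996 = 0.004
~α = 1 − 0.669 = 0.331
α -> ~α = min(1, 1 − 0.669 + 0.331) = min(1, 0.662) = 0.662
~δ <-> (α -> ~α) = 1 − |0.004 − 0.662| = 1 − 0.658 = 0.342
(α <-> (α -> β)) -> (~δ <-> (α -> ~α)) = min(1, 1 − 0.786 + 0.342) = min(1, 0.556) = 0.556
~((α <-> (α -> β)) -> (~δ <-> (α -> ~α))) = 1 − 0.556 = 0.444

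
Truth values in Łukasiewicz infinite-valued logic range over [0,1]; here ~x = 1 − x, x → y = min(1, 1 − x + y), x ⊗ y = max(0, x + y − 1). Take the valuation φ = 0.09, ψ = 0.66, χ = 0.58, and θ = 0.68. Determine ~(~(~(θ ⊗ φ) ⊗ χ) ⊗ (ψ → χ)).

0.66

θ ⊗ φ = max(0, 0.68 + 0.09 − 1) = max(0, -0.23) = 0.00
~(θ ⊗ φ) = 1 − 0.00 = 1.00
~(θ ⊗ φ) ⊗ χ = max(0, 1.00 + 0.58 − 1) = max(0, 0.58) = 0.58
~(~(θ ⊗ φ) ⊗ χ) = 1 − 0.58 = 0.42
ψ → χ = min(1, 1 − 0.66 + 0.58) = min(1, 0.92) = 0.92
~(~(θ ⊗ φ) ⊗ χ) ⊗ (ψ → χ) = max(0, 0.42 + 0.92 − 1) = max(0, 0.34) = 0.34
~(~(~(θ ⊗ φ) ⊗ χ) ⊗ (ψ → χ)) = 1 − 0.34 = 0.66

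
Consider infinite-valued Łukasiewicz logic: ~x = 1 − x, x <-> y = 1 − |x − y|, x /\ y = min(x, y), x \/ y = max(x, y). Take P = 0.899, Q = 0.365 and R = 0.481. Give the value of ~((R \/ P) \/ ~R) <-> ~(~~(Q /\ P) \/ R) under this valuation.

R \/ P = max(0.481, 0.899) = 0.899
~R = 1 − 0.481 = 0.519
(R \/ P) \/ ~R = max(0.899, 0.519) = 0.899
~((R \/ P) \/ ~R) = 1 − 0.899 = 0.101
Q /\ P = min(0.365, 0.899) = 0.365
~(Q /\ P) = 1 − 0.365 = 0.635
~~(Q /\ P) = 1 − 0.635 = 0.365
~~(Q /\ P) \/ R = max(0.365, 0.481) = 0.481
~(~~(Q /\ P) \/ R) = 1 − 0.481 = 0.519
~((R \/ P) \/ ~R) <-> ~(~~(Q /\ P) \/ R) = 1 − |0.101 − 0.519| = 1 − 0.418 = 0.582

0.582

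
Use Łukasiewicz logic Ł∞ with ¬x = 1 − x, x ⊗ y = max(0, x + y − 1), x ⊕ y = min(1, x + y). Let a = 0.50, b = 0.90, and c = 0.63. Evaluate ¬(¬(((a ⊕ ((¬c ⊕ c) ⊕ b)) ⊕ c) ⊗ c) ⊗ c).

1.00

¬c = 1 − 0.63 = 0.37
¬c ⊕ c = min(1, 0.37 + 0.63) = min(1, 1.00) = 1.00
(¬c ⊕ c) ⊕ b = min(1, 1.00 + 0.90) = min(1, 1.90) = 1.00
a ⊕ ((¬c ⊕ c) ⊕ b) = min(1, 0.50 + 1.00) = min(1, 1.50) = 1.00
(a ⊕ ((¬c ⊕ c) ⊕ b)) ⊕ c = min(1, 1.00 + 0.63) = min(1, 1.63) = 1.00
((a ⊕ ((¬c ⊕ c) ⊕ b)) ⊕ c) ⊗ c = max(0, 1.00 + 0.63 − 1) = max(0, 0.63) = 0.63
¬(((a ⊕ ((¬c ⊕ c) ⊕ b)) ⊕ c) ⊗ c) = 1 − 0.63 = 0.37
¬(((a ⊕ ((¬c ⊕ c) ⊕ b)) ⊕ c) ⊗ c) ⊗ c = max(0, 0.37 + 0.63 − 1) = max(0, 0.00) = 0.00
¬(¬(((a ⊕ ((¬c ⊕ c) ⊕ b)) ⊕ c) ⊗ c) ⊗ c) = 1 − 0.00 = 1.00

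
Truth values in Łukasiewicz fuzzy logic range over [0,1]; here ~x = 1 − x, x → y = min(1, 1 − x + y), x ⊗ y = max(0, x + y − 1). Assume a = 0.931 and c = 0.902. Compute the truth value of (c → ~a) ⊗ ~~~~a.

0.098

~a = 1 − 0.931 = 0.069
c → ~a = min(1, 1 − 0.902 + 0.069) = min(1, 0.167) = 0.167
~~a = 1 − 0.069 = 0.931
~~~a = 1 − 0.931 = 0.069
~~~~a = 1 − 0.069 = 0.931
(c → ~a) ⊗ ~~~~a = max(0, 0.167 + 0.931 − 1) = max(0, 0.098) = 0.098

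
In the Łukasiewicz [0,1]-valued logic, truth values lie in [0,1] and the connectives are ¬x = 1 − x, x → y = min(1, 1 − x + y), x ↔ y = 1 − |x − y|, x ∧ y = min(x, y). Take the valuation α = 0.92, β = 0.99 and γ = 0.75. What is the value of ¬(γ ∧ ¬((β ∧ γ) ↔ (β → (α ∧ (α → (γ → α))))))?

0.82

β ∧ γ = min(0.99, 0.75) = 0.75
γ → α = min(1, 1 − 0.75 + 0.92) = min(1, 1.17) = 1.00
α → (γ → α) = min(1, 1 − 0.92 + 1.00) = min(1, 1.08) = 1.00
α ∧ (α → (γ → α)) = min(0.92, 1.00) = 0.92
β → (α ∧ (α → (γ → α))) = min(1, 1 − 0.99 + 0.92) = min(1, 0.93) = 0.93
(β ∧ γ) ↔ (β → (α ∧ (α → (γ → α)))) = 1 − |0.75 − 0.93| = 1 − 0.18 = 0.82
¬((β ∧ γ) ↔ (β → (α ∧ (α → (γ → α))))) = 1 − 0.82 = 0.18
γ ∧ ¬((β ∧ γ) ↔ (β → (α ∧ (α → (γ → α))))) = min(0.75, 0.18) = 0.18
¬(γ ∧ ¬((β ∧ γ) ↔ (β → (α ∧ (α → (γ → α)))))) = 1 − 0.18 = 0.82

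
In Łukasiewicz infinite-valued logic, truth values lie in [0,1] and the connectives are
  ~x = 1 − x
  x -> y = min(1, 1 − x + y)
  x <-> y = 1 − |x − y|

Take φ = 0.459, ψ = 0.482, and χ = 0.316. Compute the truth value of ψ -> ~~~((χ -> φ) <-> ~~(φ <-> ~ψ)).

χ -> φ = min(1, 1 − 0.316 + 0.459) = min(1, 1.143) = 1.000
~ψ = 1 − 0.482 = 0.518
φ <-> ~ψ = 1 − |0.459 − 0.518| = 1 − 0.059 = 0.941
~(φ <-> ~ψ) = 1 − 0.941 = 0.059
~~(φ <-> ~ψ) = 1 − 0.059 = 0.941
(χ -> φ) <-> ~~(φ <-> ~ψ) = 1 − |1.000 − 0.941| = 1 − 0.059 = 0.941
~((χ -> φ) <-> ~~(φ <-> ~ψ)) = 1 − 0.941 = 0.059
~~((χ -> φ) <-> ~~(φ <-> ~ψ)) = 1 − 0.059 = 0.941
~~~((χ -> φ) <-> ~~(φ <-> ~ψ)) = 1 − 0.941 = 0.059
ψ -> ~~~((χ -> φ) <-> ~~(φ <-> ~ψ)) = min(1, 1 − 0.482 + 0.059) = min(1, 0.577) = 0.577

0.577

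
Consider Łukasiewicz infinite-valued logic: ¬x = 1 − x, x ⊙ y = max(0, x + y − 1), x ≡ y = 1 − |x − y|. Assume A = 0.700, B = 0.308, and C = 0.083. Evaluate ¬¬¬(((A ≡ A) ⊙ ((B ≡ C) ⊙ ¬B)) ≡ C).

A ≡ A = 1 − |0.700 − 0.700| = 1 − 0.000 = 1.000
B ≡ C = 1 − |0.308 − 0.083| = 1 − 0.225 = 0.775
¬B = 1 − 0.308 = 0.692
(B ≡ C) ⊙ ¬B = max(0, 0.775 + 0.692 − 1) = max(0, 0.467) = 0.467
(A ≡ A) ⊙ ((B ≡ C) ⊙ ¬B) = max(0, 1.000 + 0.467 − 1) = max(0, 0.467) = 0.467
((A ≡ A) ⊙ ((B ≡ C) ⊙ ¬B)) ≡ C = 1 − |0.467 − 0.083| = 1 − 0.384 = 0.616
¬(((A ≡ A) ⊙ ((B ≡ C) ⊙ ¬B)) ≡ C) = 1 − 0.616 = 0.384
¬¬(((A ≡ A) ⊙ ((B ≡ C) ⊙ ¬B)) ≡ C) = 1 − 0.384 = 0.616
¬¬¬(((A ≡ A) ⊙ ((B ≡ C) ⊙ ¬B)) ≡ C) = 1 − 0.616 = 0.384

0.384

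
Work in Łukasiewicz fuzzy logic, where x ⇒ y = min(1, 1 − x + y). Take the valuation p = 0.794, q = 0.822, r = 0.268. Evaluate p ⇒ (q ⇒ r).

q ⇒ r = min(1, 1 − 0.822 + 0.268) = min(1, 0.446) = 0.446
p ⇒ (q ⇒ r) = min(1, 1 − 0.794 + 0.446) = min(1, 0.652) = 0.652

0.652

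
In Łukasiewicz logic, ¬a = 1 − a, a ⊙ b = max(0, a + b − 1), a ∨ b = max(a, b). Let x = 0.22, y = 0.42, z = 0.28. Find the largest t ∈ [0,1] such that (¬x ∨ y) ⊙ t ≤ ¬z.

¬x = 1 − 0.22 = 0.78
¬x ∨ y = max(0.78, 0.42) = 0.78
So the left factor is ¬x ∨ y = 0.78.
¬z = 1 − 0.28 = 0.72
So the right-hand bound is ¬z = 0.72.
The residuum of the Łukasiewicz t-norm gives the supremum: min(1, 1 − 0.78 + 0.72).
1 − 0.78 + 0.72 = 0.94, so t = min(1, 0.94) = 0.94.
Check: 0.78 ⊙ 0.94 = max(0, 0.72) = 0.72 ≤ 0.72.

0.94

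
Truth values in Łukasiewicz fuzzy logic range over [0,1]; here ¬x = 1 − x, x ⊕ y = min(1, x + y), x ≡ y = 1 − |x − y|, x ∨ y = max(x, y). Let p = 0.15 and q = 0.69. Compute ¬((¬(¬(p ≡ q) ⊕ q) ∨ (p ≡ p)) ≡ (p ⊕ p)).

p ≡ q = 1 − |0.15 − 0.69| = 1 − 0.54 = 0.46
¬(p ≡ q) = 1 − 0.46 = 0.54
¬(p ≡ q) ⊕ q = min(1, 0.54 + 0.69) = min(1, 1.23) = 1.00
¬(¬(p ≡ q) ⊕ q) = 1 − 1.00 = 0.00
p ≡ p = 1 − |0.15 − 0.15| = 1 − 0.00 = 1.00
¬(¬(p ≡ q) ⊕ q) ∨ (p ≡ p) = max(0.00, 1.00) = 1.00
p ⊕ p = min(1, 0.15 + 0.15) = min(1, 0.30) = 0.30
(¬(¬(p ≡ q) ⊕ q) ∨ (p ≡ p)) ≡ (p ⊕ p) = 1 − |1.00 − 0.30| = 1 − 0.70 = 0.30
¬((¬(¬(p ≡ q) ⊕ q) ∨ (p ≡ p)) ≡ (p ⊕ p)) = 1 − 0.30 = 0.70

0.70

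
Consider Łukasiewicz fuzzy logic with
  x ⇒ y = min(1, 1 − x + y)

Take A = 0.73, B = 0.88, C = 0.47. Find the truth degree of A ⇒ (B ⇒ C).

B ⇒ C = min(1, 1 − 0.88 + 0.47) = min(1, 0.59) = 0.59
A ⇒ (B ⇒ C) = min(1, 1 − 0.73 + 0.59) = min(1, 0.86) = 0.86

0.86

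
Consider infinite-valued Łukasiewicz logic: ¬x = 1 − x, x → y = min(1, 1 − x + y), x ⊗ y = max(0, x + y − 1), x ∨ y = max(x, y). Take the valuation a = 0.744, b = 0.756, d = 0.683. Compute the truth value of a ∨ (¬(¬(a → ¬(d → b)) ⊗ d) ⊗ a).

0.744

d → b = min(1, 1 − 0.683 + 0.756) = min(1, 1.073) = 1.000
¬(d → b) = 1 − 1.000 = 0.000
a → ¬(d → b) = min(1, 1 − 0.744 + 0.000) = min(1, 0.256) = 0.256
¬(a → ¬(d → b)) = 1 − 0.256 = 0.744
¬(a → ¬(d → b)) ⊗ d = max(0, 0.744 + 0.683 − 1) = max(0, 0.427) = 0.427
¬(¬(a → ¬(d → b)) ⊗ d) = 1 − 0.427 = 0.573
¬(¬(a → ¬(d → b)) ⊗ d) ⊗ a = max(0, 0.573 + 0.744 − 1) = max(0, 0.317) = 0.317
a ∨ (¬(¬(a → ¬(d → b)) ⊗ d) ⊗ a) = max(0.744, 0.317) = 0.744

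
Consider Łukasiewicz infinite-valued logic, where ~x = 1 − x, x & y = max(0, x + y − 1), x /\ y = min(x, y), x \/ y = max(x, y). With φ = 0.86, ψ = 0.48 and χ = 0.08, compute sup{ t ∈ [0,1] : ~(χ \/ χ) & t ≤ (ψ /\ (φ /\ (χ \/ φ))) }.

0.56

χ \/ χ = max(0.08, 0.08) = 0.08
~(χ \/ χ) = 1 − 0.08 = 0.92
So the left factor is ~(χ \/ χ) = 0.92.
χ \/ φ = max(0.08, 0.86) = 0.86
φ /\ (χ \/ φ) = min(0.86, 0.86) = 0.86
ψ /\ (φ /\ (χ \/ φ)) = min(0.48, 0.86) = 0.48
So the right-hand bound is ψ /\ (φ /\ (χ \/ φ)) = 0.48.
The residuum of the Łukasiewicz t-norm gives the supremum: min(1, 1 − 0.92 + 0.48).
1 − 0.92 + 0.48 = 0.56, so t = min(1, 0.56) = 0.56.
Check: 0.92 & 0.56 = max(0, 0.48) = 0.48 ≤ 0.48.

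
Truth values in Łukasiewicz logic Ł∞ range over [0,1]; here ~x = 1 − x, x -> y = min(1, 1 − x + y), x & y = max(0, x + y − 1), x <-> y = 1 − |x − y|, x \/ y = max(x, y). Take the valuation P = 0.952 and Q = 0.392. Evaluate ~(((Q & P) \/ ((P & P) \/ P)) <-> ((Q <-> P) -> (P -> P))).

0.048

Q & P = max(0, 0.392 + 0.952 − 1) = max(0, 0.344) = 0.344
P & P = max(0, 0.952 + 0.952 − 1) = max(0, 0.904) = 0.904
(P & P) \/ P = max(0.904, 0.952) = 0.952
(Q & P) \/ ((P & P) \/ P) = max(0.344, 0.952) = 0.952
Q <-> P = 1 − |0.392 − 0.952| = 1 − 0.560 = 0.440
P -> P = min(1, 1 − 0.952 + 0.952) = min(1, 1.000) = 1.000
(Q <-> P) -> (P -> P) = min(1, 1 − 0.440 + 1.000) = min(1, 1.560) = 1.000
((Q & P) \/ ((P & P) \/ P)) <-> ((Q <-> P) -> (P -> P)) = 1 − |0.952 − 1.000| = 1 − 0.048 = 0.952
~(((Q & P) \/ ((P & P) \/ P)) <-> ((Q <-> P) -> (P -> P))) = 1 − 0.952 = 0.048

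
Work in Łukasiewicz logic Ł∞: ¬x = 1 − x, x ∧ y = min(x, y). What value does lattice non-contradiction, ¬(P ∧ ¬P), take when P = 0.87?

0.87

¬P = 1 − 0.87 = 0.13
P ∧ ¬P = min(0.87, 0.13) = 0.13
¬(P ∧ ¬P) = 1 − 0.13 = 0.87
(The value 0.87 < 1 shows this instance is not satisfied; not a Ł∞-tautology — its value is 1 − min(a, 1−a).)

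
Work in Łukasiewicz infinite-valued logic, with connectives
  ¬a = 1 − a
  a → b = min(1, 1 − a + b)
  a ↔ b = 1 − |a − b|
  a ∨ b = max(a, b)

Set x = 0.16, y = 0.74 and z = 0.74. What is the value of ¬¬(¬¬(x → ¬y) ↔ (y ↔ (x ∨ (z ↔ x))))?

¬y = 1 − 0.74 = 0.26
x → ¬y = min(1, 1 − 0.16 + 0.26) = min(1, 1.10) = 1.00
¬(x → ¬y) = 1 − 1.00 = 0.00
¬¬(x → ¬y) = 1 − 0.00 = 1.00
z ↔ x = 1 − |0.74 − 0.16| = 1 − 0.58 = 0.42
x ∨ (z ↔ x) = max(0.16, 0.42) = 0.42
y ↔ (x ∨ (z ↔ x)) = 1 − |0.74 − 0.42| = 1 − 0.32 = 0.68
¬¬(x → ¬y) ↔ (y ↔ (x ∨ (z ↔ x))) = 1 − |1.00 − 0.68| = 1 − 0.32 = 0.68
¬(¬¬(x → ¬y) ↔ (y ↔ (x ∨ (z ↔ x)))) = 1 − 0.68 = 0.32
¬¬(¬¬(x → ¬y) ↔ (y ↔ (x ∨ (z ↔ x)))) = 1 − 0.32 = 0.68

0.68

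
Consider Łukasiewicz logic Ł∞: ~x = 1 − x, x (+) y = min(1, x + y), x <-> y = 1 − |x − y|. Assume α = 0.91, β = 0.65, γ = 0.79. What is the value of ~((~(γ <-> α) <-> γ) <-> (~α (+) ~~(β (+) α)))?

0.67

γ <-> α = 1 − |0.79 − 0.91| = 1 − 0.12 = 0.88
~(γ <-> α) = 1 − 0.88 = 0.12
~(γ <-> α) <-> γ = 1 − |0.12 − 0.79| = 1 − 0.67 = 0.33
~α = 1 − 0.91 = 0.09
β (+) α = min(1, 0.65 + 0.91) = min(1, 1.56) = 1.00
~(β (+) α) = 1 − 1.00 = 0.00
~~(β (+) α) = 1 − 0.00 = 1.00
~α (+) ~~(β (+) α) = min(1, 0.09 + 1.00) = min(1, 1.09) = 1.00
(~(γ <-> α) <-> γ) <-> (~α (+) ~~(β (+) α)) = 1 − |0.33 − 1.00| = 1 − 0.67 = 0.33
~((~(γ <-> α) <-> γ) <-> (~α (+) ~~(β (+) α))) = 1 − 0.33 = 0.67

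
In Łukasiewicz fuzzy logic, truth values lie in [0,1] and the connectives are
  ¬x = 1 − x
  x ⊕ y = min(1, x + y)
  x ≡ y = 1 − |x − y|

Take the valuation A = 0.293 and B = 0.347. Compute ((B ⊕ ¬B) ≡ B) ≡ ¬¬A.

¬B = 1 − 0.347 = 0.653
B ⊕ ¬B = min(1, 0.347 + 0.653) = min(1, 1.000) = 1.000
(B ⊕ ¬B) ≡ B = 1 − |1.000 − 0.347| = 1 − 0.653 = 0.347
¬A = 1 − 0.293 = 0.707
¬¬A = 1 − 0.707 = 0.293
((B ⊕ ¬B) ≡ B) ≡ ¬¬A = 1 − |0.347 − 0.293| = 1 − 0.054 = 0.946

0.946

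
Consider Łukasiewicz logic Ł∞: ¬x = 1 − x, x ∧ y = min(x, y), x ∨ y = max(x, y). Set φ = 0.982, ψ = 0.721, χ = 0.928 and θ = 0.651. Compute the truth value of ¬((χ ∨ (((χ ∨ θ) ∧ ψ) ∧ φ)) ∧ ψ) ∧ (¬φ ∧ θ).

0.018

χ ∨ θ = max(0.928, 0.651) = 0.928
(χ ∨ θ) ∧ ψ = min(0.928, 0.721) = 0.721
((χ ∨ θ) ∧ ψ) ∧ φ = min(0.721, 0.982) = 0.721
χ ∨ (((χ ∨ θ) ∧ ψ) ∧ φ) = max(0.928, 0.721) = 0.928
(χ ∨ (((χ ∨ θ) ∧ ψ) ∧ φ)) ∧ ψ = min(0.928, 0.721) = 0.721
¬((χ ∨ (((χ ∨ θ) ∧ ψ) ∧ φ)) ∧ ψ) = 1 − 0.721 = 0.279
¬φ = 1 − 0.982 = 0.018
¬φ ∧ θ = min(0.018, 0.651) = 0.018
¬((χ ∨ (((χ ∨ θ) ∧ ψ) ∧ φ)) ∧ ψ) ∧ (¬φ ∧ θ) = min(0.279, 0.018) = 0.018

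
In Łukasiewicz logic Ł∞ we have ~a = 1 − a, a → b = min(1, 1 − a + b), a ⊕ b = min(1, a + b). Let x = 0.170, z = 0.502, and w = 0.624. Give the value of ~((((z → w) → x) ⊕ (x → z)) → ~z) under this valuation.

0.502

z → w = min(1, 1 − 0.502 + 0.624) = min(1, 1.122) = 1.000
(z → w) → x = min(1, 1 − 1.000 + 0.170) = min(1, 0.170) = 0.170
x → z = min(1, 1 − 0.170 + 0.502) = min(1, 1.332) = 1.000
((z → w) → x) ⊕ (x → z) = min(1, 0.170 + 1.000) = min(1, 1.170) = 1.000
~z = 1 − 0.502 = 0.498
(((z → w) → x) ⊕ (x → z)) → ~z = min(1, 1 − 1.000 + 0.498) = min(1, 0.498) = 0.498
~((((z → w) → x) ⊕ (x → z)) → ~z) = 1 − 0.498 = 0.502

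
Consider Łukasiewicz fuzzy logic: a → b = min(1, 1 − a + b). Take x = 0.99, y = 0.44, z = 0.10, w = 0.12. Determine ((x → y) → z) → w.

0.47

x → y = min(1, 1 − 0.99 + 0.44) = min(1, 0.45) = 0.45
(x → y) → z = min(1, 1 − 0.45 + 0.10) = min(1, 0.65) = 0.65
((x → y) → z) → w = min(1, 1 − 0.65 + 0.12) = min(1, 0.47) = 0.47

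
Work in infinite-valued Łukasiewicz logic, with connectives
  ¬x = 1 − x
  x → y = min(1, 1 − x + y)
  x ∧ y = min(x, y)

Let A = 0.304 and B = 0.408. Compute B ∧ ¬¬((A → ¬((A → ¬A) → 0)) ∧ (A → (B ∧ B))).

¬A = 1 − 0.304 = 0.696
A → ¬A = min(1, 1 − 0.304 + 0.696) = min(1, 1.392) = 1.000
(A → ¬A) → 0 = min(1, 1 − 1.000 + 0.000) = min(1, 0.000) = 0.000
¬((A → ¬A) → 0) = 1 − 0.000 = 1.000
A → ¬((A → ¬A) → 0) = min(1, 1 − 0.304 + 1.000) = min(1, 1.696) = 1.000
B ∧ B = min(0.408, 0.408) = 0.408
A → (B ∧ B) = min(1, 1 − 0.304 + 0.408) = min(1, 1.104) = 1.000
(A → ¬((A → ¬A) → 0)) ∧ (A → (B ∧ B)) = min(1.000, 1.000) = 1.000
¬((A → ¬((A → ¬A) → 0)) ∧ (A → (B ∧ B))) = 1 − 1.000 = 0.000
¬¬((A → ¬((A → ¬A) → 0)) ∧ (A → (B ∧ B))) = 1 − 0.000 = 1.000
B ∧ ¬¬((A → ¬((A → ¬A) → 0)) ∧ (A → (B ∧ B))) = min(0.408, 1.000) = 0.408

0.408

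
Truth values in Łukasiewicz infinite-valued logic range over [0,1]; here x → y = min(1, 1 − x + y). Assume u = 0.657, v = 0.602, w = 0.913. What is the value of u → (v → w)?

1.000

v → w = min(1, 1 − 0.602 + 0.913) = min(1, 1.311) = 1.000
u → (v → w) = min(1, 1 − 0.657 + 1.000) = min(1, 1.343) = 1.000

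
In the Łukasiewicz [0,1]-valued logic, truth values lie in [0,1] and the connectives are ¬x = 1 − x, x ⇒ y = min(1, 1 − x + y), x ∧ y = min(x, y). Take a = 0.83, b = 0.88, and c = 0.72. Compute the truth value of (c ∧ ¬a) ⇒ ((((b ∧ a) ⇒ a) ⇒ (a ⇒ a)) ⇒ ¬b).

¬a = 1 − 0.83 = 0.17
c ∧ ¬a = min(0.72, 0.17) = 0.17
b ∧ a = min(0.88, 0.83) = 0.83
(b ∧ a) ⇒ a = min(1, 1 − 0.83 + 0.83) = min(1, 1.00) = 1.00
a ⇒ a = min(1, 1 − 0.83 + 0.83) = min(1, 1.00) = 1.00
((b ∧ a) ⇒ a) ⇒ (a ⇒ a) = min(1, 1 − 1.00 + 1.00) = min(1, 1.00) = 1.00
¬b = 1 − 0.88 = 0.12
(((b ∧ a) ⇒ a) ⇒ (a ⇒ a)) ⇒ ¬b = min(1, 1 − 1.00 + 0.12) = min(1, 0.12) = 0.12
(c ∧ ¬a) ⇒ ((((b ∧ a) ⇒ a) ⇒ (a ⇒ a)) ⇒ ¬b) = min(1, 1 − 0.17 + 0.12) = min(1, 0.95) = 0.95

0.95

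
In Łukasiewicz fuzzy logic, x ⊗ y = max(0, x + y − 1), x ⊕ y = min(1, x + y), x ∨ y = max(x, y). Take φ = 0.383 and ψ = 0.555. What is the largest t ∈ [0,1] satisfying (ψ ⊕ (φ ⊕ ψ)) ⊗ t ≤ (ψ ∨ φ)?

φ ⊕ ψ = min(1, 0.383 + 0.555) = min(1, 0.938) = 0.938
ψ ⊕ (φ ⊕ ψ) = min(1, 0.555 + 0.938) = min(1, 1.493) = 1.000
So the left factor is ψ ⊕ (φ ⊕ ψ) = 1.000.
ψ ∨ φ = max(0.555, 0.383) = 0.555
So the right-hand bound is ψ ∨ φ = 0.555.
The residuum of the Łukasiewicz t-norm gives the supremum: min(1, 1 − 1.000 + 0.555).
1 − 1.000 + 0.555 = 0.555, so t = min(1, 0.555) = 0.555.
Check: 1.000 ⊗ 0.555 = max(0, 0.555) = 0.555 ≤ 0.555.

0.555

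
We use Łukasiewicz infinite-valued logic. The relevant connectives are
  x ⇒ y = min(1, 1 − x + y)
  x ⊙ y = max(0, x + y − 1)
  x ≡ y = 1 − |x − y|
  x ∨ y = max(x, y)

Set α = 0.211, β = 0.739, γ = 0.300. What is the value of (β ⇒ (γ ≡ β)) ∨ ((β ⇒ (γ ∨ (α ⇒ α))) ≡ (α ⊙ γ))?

γ ≡ β = 1 − |0.300 − 0.739| = 1 − 0.439 = 0.561
β ⇒ (γ ≡ β) = min(1, 1 − 0.739 + 0.561) = min(1, 0.822) = 0.822
α ⇒ α = min(1, 1 − 0.211 + 0.211) = min(1, 1.000) = 1.000
γ ∨ (α ⇒ α) = max(0.300, 1.000) = 1.000
β ⇒ (γ ∨ (α ⇒ α)) = min(1, 1 − 0.739 + 1.000) = min(1, 1.261) = 1.000
α ⊙ γ = max(0, 0.211 + 0.300 − 1) = max(0, -0.489) = 0.000
(β ⇒ (γ ∨ (α ⇒ α))) ≡ (α ⊙ γ) = 1 − |1.000 − 0.000| = 1 − 1.000 = 0.000
(β ⇒ (γ ≡ β)) ∨ ((β ⇒ (γ ∨ (α ⇒ α))) ≡ (α ⊙ γ)) = max(0.822, 0.000) = 0.822

0.822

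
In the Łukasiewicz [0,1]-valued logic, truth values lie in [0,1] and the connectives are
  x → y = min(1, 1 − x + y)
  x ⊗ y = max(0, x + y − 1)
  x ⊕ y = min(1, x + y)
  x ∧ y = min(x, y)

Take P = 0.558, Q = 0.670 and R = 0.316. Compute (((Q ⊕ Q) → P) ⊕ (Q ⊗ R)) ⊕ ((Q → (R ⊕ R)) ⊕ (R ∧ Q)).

Q ⊕ Q = min(1, 0.670 + 0.670) = min(1, 1.340) = 1.000
(Q ⊕ Q) → P = min(1, 1 − 1.000 + 0.558) = min(1, 0.558) = 0.558
Q ⊗ R = max(0, 0.670 + 0.316 − 1) = max(0, -0.014) = 0.000
((Q ⊕ Q) → P) ⊕ (Q ⊗ R) = min(1, 0.558 + 0.000) = min(1, 0.558) = 0.558
R ⊕ R = min(1, 0.316 + 0.316) = min(1, 0.632) = 0.632
Q → (R ⊕ R) = min(1, 1 − 0.670 + 0.632) = min(1, 0.962) = 0.962
R ∧ Q = min(0.316, 0.670) = 0.316
(Q → (R ⊕ R)) ⊕ (R ∧ Q) = min(1, 0.962 + 0.316) = min(1, 1.278) = 1.000
(((Q ⊕ Q) → P) ⊕ (Q ⊗ R)) ⊕ ((Q → (R ⊕ R)) ⊕ (R ∧ Q)) = min(1, 0.558 + 1.000) = min(1, 1.558) = 1.000

1.000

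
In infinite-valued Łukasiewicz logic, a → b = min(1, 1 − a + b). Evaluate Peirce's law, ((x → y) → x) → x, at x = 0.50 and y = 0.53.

x → y = min(1, 1 − 0.50 + 0.53) = min(1, 1.03) = 1.00
(x → y) → x = min(1, 1 − 1.00 + 0.50) = min(1, 0.50) = 0.50
((x → y) → x) → x = min(1, 1 − 0.50 + 0.50) = min(1, 1.00) = 1.00

1.00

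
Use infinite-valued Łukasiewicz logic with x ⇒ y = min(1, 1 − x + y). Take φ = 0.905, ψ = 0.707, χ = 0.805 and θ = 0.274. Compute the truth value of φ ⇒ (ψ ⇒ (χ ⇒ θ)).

0.857

χ ⇒ θ = min(1, 1 − 0.805 + 0.274) = min(1, 0.469) = 0.469
ψ ⇒ (χ ⇒ θ) = min(1, 1 − 0.707 + 0.469) = min(1, 0.762) = 0.762
φ ⇒ (ψ ⇒ (χ ⇒ θ)) = min(1, 1 − 0.905 + 0.762) = min(1, 0.857) = 0.857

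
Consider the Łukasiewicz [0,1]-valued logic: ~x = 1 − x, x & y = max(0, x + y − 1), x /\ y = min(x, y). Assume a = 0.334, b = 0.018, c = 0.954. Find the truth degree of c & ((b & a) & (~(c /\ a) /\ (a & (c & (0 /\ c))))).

0.000

b & a = max(0, 0.018 + 0.334 − 1) = max(0, -0.648) = 0.000
c /\ a = min(0.954, 0.334) = 0.334
~(c /\ a) = 1 − 0.334 = 0.666
0 /\ c = min(0.000, 0.954) = 0.000
c & (0 /\ c) = max(0, 0.954 + 0.000 − 1) = max(0, -0.046) = 0.000
a & (c & (0 /\ c)) = max(0, 0.334 + 0.000 − 1) = max(0, -0.666) = 0.000
~(c /\ a) /\ (a & (c & (0 /\ c))) = min(0.666, 0.000) = 0.000
(b & a) & (~(c /\ a) /\ (a & (c & (0 /\ c)))) = max(0, 0.000 + 0.000 − 1) = max(0, -1.000) = 0.000
c & ((b & a) & (~(c /\ a) /\ (a & (c & (0 /\ c))))) = max(0, 0.954 + 0.000 − 1) = max(0, -0.046) = 0.000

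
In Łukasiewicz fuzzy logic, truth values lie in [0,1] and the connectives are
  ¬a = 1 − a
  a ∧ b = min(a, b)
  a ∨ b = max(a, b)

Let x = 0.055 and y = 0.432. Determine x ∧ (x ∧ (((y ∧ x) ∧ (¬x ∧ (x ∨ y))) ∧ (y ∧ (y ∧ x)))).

0.055

y ∧ x = min(0.432, 0.055) = 0.055
¬x = 1 − 0.055 = 0.945
x ∨ y = max(0.055, 0.432) = 0.432
¬x ∧ (x ∨ y) = min(0.945, 0.432) = 0.432
(y ∧ x) ∧ (¬x ∧ (x ∨ y)) = min(0.055, 0.432) = 0.055
y ∧ (y ∧ x) = min(0.432, 0.055) = 0.055
((y ∧ x) ∧ (¬x ∧ (x ∨ y))) ∧ (y ∧ (y ∧ x)) = min(0.055, 0.055) = 0.055
x ∧ (((y ∧ x) ∧ (¬x ∧ (x ∨ y))) ∧ (y ∧ (y ∧ x))) = min(0.055, 0.055) = 0.055
x ∧ (x ∧ (((y ∧ x) ∧ (¬x ∧ (x ∨ y))) ∧ (y ∧ (y ∧ x)))) = min(0.055, 0.055) = 0.055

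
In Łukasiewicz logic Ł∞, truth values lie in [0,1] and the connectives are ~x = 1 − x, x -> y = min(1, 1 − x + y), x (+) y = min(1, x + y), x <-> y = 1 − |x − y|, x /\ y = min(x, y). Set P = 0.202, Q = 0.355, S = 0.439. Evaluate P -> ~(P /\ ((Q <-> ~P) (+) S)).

1.000

~P = 1 − 0.202 = 0.798
Q <-> ~P = 1 − |0.355 − 0.798| = 1 − 0.443 = 0.557
(Q <-> ~P) (+) S = min(1, 0.557 + 0.439) = min(1, 0.996) = 0.996
P /\ ((Q <-> ~P) (+) S) = min(0.202, 0.996) = 0.202
~(P /\ ((Q <-> ~P) (+) S)) = 1 − 0.202 = 0.798
P -> ~(P /\ ((Q <-> ~P) (+) S)) = min(1, 1 − 0.202 + 0.798) = min(1, 1.596) = 1.000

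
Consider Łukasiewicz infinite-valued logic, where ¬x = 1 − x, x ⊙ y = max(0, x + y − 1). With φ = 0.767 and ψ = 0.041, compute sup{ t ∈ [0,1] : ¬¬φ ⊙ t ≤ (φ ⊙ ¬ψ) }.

¬φ = 1 − 0.767 = 0.233
¬¬φ = 1 − 0.233 = 0.767
So the left factor is ¬¬φ = 0.767.
¬ψ = 1 − 0.041 = 0.959
φ ⊙ ¬ψ = max(0, 0.767 + 0.959 − 1) = max(0, 0.726) = 0.726
So the right-hand bound is φ ⊙ ¬ψ = 0.726.
The residuum of the Łukasiewicz t-norm gives the supremum: min(1, 1 − 0.767 + 0.726).
1 − 0.767 + 0.726 = 0.959, so t = min(1, 0.959) = 0.959.
Check: 0.767 ⊙ 0.959 = max(0, 0.726) = 0.726 ≤ 0.726.

0.959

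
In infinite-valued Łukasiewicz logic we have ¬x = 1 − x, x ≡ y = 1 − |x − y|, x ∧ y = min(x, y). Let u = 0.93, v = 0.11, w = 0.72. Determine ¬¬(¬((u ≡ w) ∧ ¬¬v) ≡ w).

0.83

u ≡ w = 1 − |0.93 − 0.72| = 1 − 0.21 = 0.79
¬v = 1 − 0.11 = 0.89
¬¬v = 1 − 0.89 = 0.11
(u ≡ w) ∧ ¬¬v = min(0.79, 0.11) = 0.11
¬((u ≡ w) ∧ ¬¬v) = 1 − 0.11 = 0.89
¬((u ≡ w) ∧ ¬¬v) ≡ w = 1 − |0.89 − 0.72| = 1 − 0.17 = 0.83
¬(¬((u ≡ w) ∧ ¬¬v) ≡ w) = 1 − 0.83 = 0.17
¬¬(¬((u ≡ w) ∧ ¬¬v) ≡ w) = 1 − 0.17 = 0.83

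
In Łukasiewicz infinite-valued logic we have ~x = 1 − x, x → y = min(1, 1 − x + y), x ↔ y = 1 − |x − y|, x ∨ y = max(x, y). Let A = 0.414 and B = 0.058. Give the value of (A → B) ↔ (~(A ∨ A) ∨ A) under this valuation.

0.942

A → B = min(1, 1 − 0.414 + 0.058) = min(1, 0.644) = 0.644
A ∨ A = max(0.414, 0.414) = 0.414
~(A ∨ A) = 1 − 0.414 = 0.586
~(A ∨ A) ∨ A = max(0.586, 0.414) = 0.586
(A → B) ↔ (~(A ∨ A) ∨ A) = 1 − |0.644 − 0.586| = 1 − 0.058 = 0.942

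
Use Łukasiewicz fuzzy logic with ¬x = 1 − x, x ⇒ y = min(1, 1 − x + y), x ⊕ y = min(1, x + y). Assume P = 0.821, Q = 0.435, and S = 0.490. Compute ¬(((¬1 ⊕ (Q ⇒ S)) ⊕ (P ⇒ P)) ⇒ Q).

0.565

¬1 = 1 − 1.000 = 0.000
Q ⇒ S = min(1, 1 − 0.435 + 0.490) = min(1, 1.055) = 1.000
¬1 ⊕ (Q ⇒ S) = min(1, 0.000 + 1.000) = min(1, 1.000) = 1.000
P ⇒ P = min(1, 1 − 0.821 + 0.821) = min(1, 1.000) = 1.000
(¬1 ⊕ (Q ⇒ S)) ⊕ (P ⇒ P) = min(1, 1.000 + 1.000) = min(1, 2.000) = 1.000
((¬1 ⊕ (Q ⇒ S)) ⊕ (P ⇒ P)) ⇒ Q = min(1, 1 − 1.000 + 0.435) = min(1, 0.435) = 0.435
¬(((¬1 ⊕ (Q ⇒ S)) ⊕ (P ⇒ P)) ⇒ Q) = 1 − 0.435 = 0.565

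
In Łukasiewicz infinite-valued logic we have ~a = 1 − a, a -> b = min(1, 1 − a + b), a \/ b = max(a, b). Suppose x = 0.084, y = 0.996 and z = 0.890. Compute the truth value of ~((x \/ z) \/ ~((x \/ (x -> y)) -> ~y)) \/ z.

0.890

x \/ z = max(0.084, 0.890) = 0.890
x -> y = min(1, 1 − 0.084 + 0.996) = min(1, 1.912) = 1.000
x \/ (x -> y) = max(0.084, 1.000) = 1.000
~y = 1 − 0.996 = 0.004
(x \/ (x -> y)) -> ~y = min(1, 1 − 1.000 + 0.004) = min(1, 0.004) = 0.004
~((x \/ (x -> y)) -> ~y) = 1 − 0.004 = 0.996
(x \/ z) \/ ~((x \/ (x -> y)) -> ~y) = max(0.890, 0.996) = 0.996
~((x \/ z) \/ ~((x \/ (x -> y)) -> ~y)) = 1 − 0.996 = 0.004
~((x \/ z) \/ ~((x \/ (x -> y)) -> ~y)) \/ z = max(0.004, 0.890) = 0.890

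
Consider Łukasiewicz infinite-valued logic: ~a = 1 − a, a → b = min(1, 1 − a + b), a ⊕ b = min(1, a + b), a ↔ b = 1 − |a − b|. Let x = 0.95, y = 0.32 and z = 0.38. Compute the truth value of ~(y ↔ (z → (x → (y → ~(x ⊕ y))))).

x ⊕ y = min(1, 0.95 + 0.32) = min(1, 1.27) = 1.00
~(x ⊕ y) = 1 − 1.00 = 0.00
y → ~(x ⊕ y) = min(1, 1 − 0.32 + 0.00) = min(1, 0.68) = 0.68
x → (y → ~(x ⊕ y)) = min(1, 1 − 0.95 + 0.68) = min(1, 0.73) = 0.73
z → (x → (y → ~(x ⊕ y))) = min(1, 1 − 0.38 + 0.73) = min(1, 1.35) = 1.00
y ↔ (z → (x → (y → ~(x ⊕ y)))) = 1 − |0.32 − 1.00| = 1 − 0.68 = 0.32
~(y ↔ (z → (x → (y → ~(x ⊕ y))))) = 1 − 0.32 = 0.68

0.68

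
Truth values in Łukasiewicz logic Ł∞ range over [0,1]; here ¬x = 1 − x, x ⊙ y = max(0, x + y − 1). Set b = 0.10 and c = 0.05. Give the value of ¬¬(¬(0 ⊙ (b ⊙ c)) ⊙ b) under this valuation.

b ⊙ c = max(0, 0.10 + 0.05 − 1) = max(0, -0.85) = 0.00
0 ⊙ (b ⊙ c) = max(0, 0.00 + 0.00 − 1) = max(0, -1.00) = 0.00
¬(0 ⊙ (b ⊙ c)) = 1 − 0.00 = 1.00
¬(0 ⊙ (b ⊙ c)) ⊙ b = max(0, 1.00 + 0.10 − 1) = max(0, 0.10) = 0.10
¬(¬(0 ⊙ (b ⊙ c)) ⊙ b) = 1 − 0.10 = 0.90
¬¬(¬(0 ⊙ (b ⊙ c)) ⊙ b) = 1 − 0.90 = 0.10

0.10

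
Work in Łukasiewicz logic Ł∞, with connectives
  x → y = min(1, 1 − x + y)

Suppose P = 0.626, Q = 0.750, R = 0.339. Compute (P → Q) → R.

0.339

P → Q = min(1, 1 − 0.626 + 0.750) = min(1, 1.124) = 1.000
(P → Q) → R = min(1, 1 − 1.000 + 0.339) = min(1, 0.339) = 0.339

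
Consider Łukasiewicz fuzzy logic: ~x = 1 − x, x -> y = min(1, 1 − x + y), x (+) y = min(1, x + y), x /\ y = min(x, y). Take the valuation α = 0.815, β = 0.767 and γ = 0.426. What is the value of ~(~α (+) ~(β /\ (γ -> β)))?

~α = 1 − 0.815 = 0.185
γ -> β = min(1, 1 − 0.426 + 0.767) = min(1, 1.341) = 1.000
β /\ (γ -> β) = min(0.767, 1.000) = 0.767
~(β /\ (γ -> β)) = 1 − 0.767 = 0.233
~α (+) ~(β /\ (γ -> β)) = min(1, 0.185 + 0.233) = min(1, 0.418) = 0.418
~(~α (+) ~(β /\ (γ -> β))) = 1 − 0.418 = 0.582

0.582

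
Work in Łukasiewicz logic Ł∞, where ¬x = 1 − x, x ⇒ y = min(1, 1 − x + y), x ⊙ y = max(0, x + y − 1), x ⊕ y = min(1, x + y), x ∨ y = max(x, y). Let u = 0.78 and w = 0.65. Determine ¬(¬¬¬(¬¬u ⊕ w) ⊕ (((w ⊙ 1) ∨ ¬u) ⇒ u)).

¬u = 1 − 0.78 = 0.22
¬¬u = 1 − 0.22 = 0.78
¬¬u ⊕ w = min(1, 0.78 + 0.65) = min(1, 1.43) = 1.00
¬(¬¬u ⊕ w) = 1 − 1.00 = 0.00
¬¬(¬¬u ⊕ w) = 1 − 0.00 = 1.00
¬¬¬(¬¬u ⊕ w) = 1 − 1.00 = 0.00
w ⊙ 1 = max(0, 0.65 + 1.00 − 1) = max(0, 0.65) = 0.65
(w ⊙ 1) ∨ ¬u = max(0.65, 0.22) = 0.65
((w ⊙ 1) ∨ ¬u) ⇒ u = min(1, 1 − 0.65 + 0.78) = min(1, 1.13) = 1.00
¬¬¬(¬¬u ⊕ w) ⊕ (((w ⊙ 1) ∨ ¬u) ⇒ u) = min(1, 0.00 + 1.00) = min(1, 1.00) = 1.00
¬(¬¬¬(¬¬u ⊕ w) ⊕ (((w ⊙ 1) ∨ ¬u) ⇒ u)) = 1 − 1.00 = 0.00

0.00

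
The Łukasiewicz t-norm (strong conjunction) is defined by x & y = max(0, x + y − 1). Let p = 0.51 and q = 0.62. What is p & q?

p & q = max(0, 0.51 + 0.62 − 1) = max(0, 0.13) = 0.13
For comparison, the Gödel (minimum) t-norm min(x, y) would give 0.51.

0.13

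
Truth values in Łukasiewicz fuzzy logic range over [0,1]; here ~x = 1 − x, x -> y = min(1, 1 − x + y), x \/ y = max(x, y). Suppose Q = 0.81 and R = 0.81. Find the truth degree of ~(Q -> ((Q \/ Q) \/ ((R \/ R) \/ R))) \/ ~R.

Q \/ Q = max(0.81, 0.81) = 0.81
R \/ R = max(0.81, 0.81) = 0.81
(R \/ R) \/ R = max(0.81, 0.81) = 0.81
(Q \/ Q) \/ ((R \/ R) \/ R) = max(0.81, 0.81) = 0.81
Q -> ((Q \/ Q) \/ ((R \/ R) \/ R)) = min(1, 1 − 0.81 + 0.81) = min(1, 1.00) = 1.00
~(Q -> ((Q \/ Q) \/ ((R \/ R) \/ R))) = 1 − 1.00 = 0.00
~R = 1 − 0.81 = 0.19
~(Q -> ((Q \/ Q) \/ ((R \/ R) \/ R))) \/ ~R = max(0.00, 0.19) = 0.19

0.19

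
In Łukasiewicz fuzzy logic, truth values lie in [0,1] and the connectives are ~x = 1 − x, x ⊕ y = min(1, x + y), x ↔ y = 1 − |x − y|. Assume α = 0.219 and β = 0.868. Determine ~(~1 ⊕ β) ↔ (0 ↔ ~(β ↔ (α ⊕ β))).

~1 = 1 − 1.000 = 0.000
~1 ⊕ β = min(1, 0.000 + 0.868) = min(1, 0.868) = 0.868
~(~1 ⊕ β) = 1 − 0.868 = 0.132
α ⊕ β = min(1, 0.219 + 0.868) = min(1, 1.087) = 1.000
β ↔ (α ⊕ β) = 1 − |0.868 − 1.000| = 1 − 0.132 = 0.868
~(β ↔ (α ⊕ β)) = 1 − 0.868 = 0.132
0 ↔ ~(β ↔ (α ⊕ β)) = 1 − |0.000 − 0.132| = 1 − 0.132 = 0.868
~(~1 ⊕ β) ↔ (0 ↔ ~(β ↔ (α ⊕ β))) = 1 − |0.132 − 0.868| = 1 − 0.736 = 0.264

0.264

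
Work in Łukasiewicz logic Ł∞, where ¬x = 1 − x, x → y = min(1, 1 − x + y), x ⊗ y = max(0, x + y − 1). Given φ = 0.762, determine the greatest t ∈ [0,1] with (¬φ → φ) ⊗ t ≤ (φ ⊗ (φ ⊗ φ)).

¬φ = 1 − 0.762 = 0.238
¬φ → φ = min(1, 1 − 0.238 + 0.762) = min(1, 1.524) = 1.000
So the left factor is ¬φ → φ = 1.000.
φ ⊗ φ = max(0, 0.762 + 0.762 − 1) = max(0, 0.524) = 0.524
φ ⊗ (φ ⊗ φ) = max(0, 0.762 + 0.524 − 1) = max(0, 0.286) = 0.286
So the right-hand bound is φ ⊗ (φ ⊗ φ) = 0.286.
The residuum of the Łukasiewicz t-norm gives the supremum: min(1, 1 − 1.000 + 0.286).
1 − 1.000 + 0.286 = 0.286, so t = min(1, 0.286) = 0.286.
Check: 1.000 ⊗ 0.286 = max(0, 0.286) = 0.286 ≤ 0.286.

0.286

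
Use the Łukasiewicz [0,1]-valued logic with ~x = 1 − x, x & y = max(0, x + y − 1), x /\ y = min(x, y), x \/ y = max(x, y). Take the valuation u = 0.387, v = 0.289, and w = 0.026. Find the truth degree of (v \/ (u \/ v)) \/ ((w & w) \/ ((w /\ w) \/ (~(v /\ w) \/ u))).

u \/ v = max(0.387, 0.289) = 0.387
v \/ (u \/ v) = max(0.289, 0.387) = 0.387
w & w = max(0, 0.026 + 0.026 − 1) = max(0, -0.948) = 0.000
w /\ w = min(0.026, 0.026) = 0.026
v /\ w = min(0.289, 0.026) = 0.026
~(v /\ w) = 1 − 0.026 = 0.974
~(v /\ w) \/ u = max(0.974, 0.387) = 0.974
(w /\ w) \/ (~(v /\ w) \/ u) = max(0.026, 0.974) = 0.974
(w & w) \/ ((w /\ w) \/ (~(v /\ w) \/ u)) = max(0.000, 0.974) = 0.974
(v \/ (u \/ v)) \/ ((w & w) \/ ((w /\ w) \/ (~(v /\ w) \/ u))) = max(0.387, 0.974) = 0.974

0.974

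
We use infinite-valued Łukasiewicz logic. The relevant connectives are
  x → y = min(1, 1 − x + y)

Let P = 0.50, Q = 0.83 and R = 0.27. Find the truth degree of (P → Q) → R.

0.27

P → Q = min(1, 1 − 0.50 + 0.83) = min(1, 1.33) = 1.00
(P → Q) → R = min(1, 1 − 1.00 + 0.27) = min(1, 0.27) = 0.27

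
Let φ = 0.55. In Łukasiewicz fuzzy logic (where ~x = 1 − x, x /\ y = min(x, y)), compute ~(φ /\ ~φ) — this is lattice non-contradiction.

~φ = 1 − 0.55 = 0.45
φ /\ ~φ = min(0.55, 0.45) = 0.45
~(φ /\ ~φ) = 1 − 0.45 = 0.55
(The value 0.55 < 1 shows this instance is not satisfied; not a Ł∞-tautology — its value is 1 − min(a, 1−a).)

0.55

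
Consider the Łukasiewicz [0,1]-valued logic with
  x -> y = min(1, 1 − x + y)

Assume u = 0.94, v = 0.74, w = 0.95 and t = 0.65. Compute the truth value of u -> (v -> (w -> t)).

w -> t = min(1, 1 − 0.95 + 0.65) = min(1, 0.70) = 0.70
v -> (w -> t) = min(1, 1 − 0.74 + 0.70) = min(1, 0.96) = 0.96
u -> (v -> (w -> t)) = min(1, 1 − 0.94 + 0.96) = min(1, 1.02) = 1.00

1.00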